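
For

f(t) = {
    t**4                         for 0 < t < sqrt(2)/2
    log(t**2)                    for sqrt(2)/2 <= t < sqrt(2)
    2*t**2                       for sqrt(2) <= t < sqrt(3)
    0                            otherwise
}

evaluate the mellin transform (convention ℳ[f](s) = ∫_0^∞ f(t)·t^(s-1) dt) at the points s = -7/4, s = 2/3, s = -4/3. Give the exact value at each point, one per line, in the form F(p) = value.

F(-7/4) = 2**(7/8)*(-1836*2**(1/4) - log(2**(63*2**(1/4) + 252)) + 337 + 1764*6**(1/8))/441
F(2/3) = 3*2**(2/3)*(-112*2**(2/3) + log(2**(28 + 28*2**(2/3))) + 42*6**(1/3) + 85)/112
F(-4/3) = 3*2**(2/3)*(-19*2**(2/3) - log(2**(2*2**(2/3) + 8)) + 13 + 16*6**(1/3))/32

reversing the power substitution: t**2 on [0, 1/2); log(t) on [1/2, 2); 2*t on [2, 3)
split f at sqrt(2)/2, sqrt(2): ℳ[f](s) collects 3 kernel integrals
[0, sqrt(2)/2) adds the kernel integral of t**4
segment [sqrt(2)/2, sqrt(2)) carries log(t**2); integrate it
over [sqrt(2), sqrt(3)), the kernel integral of 2*t**2 enters the sum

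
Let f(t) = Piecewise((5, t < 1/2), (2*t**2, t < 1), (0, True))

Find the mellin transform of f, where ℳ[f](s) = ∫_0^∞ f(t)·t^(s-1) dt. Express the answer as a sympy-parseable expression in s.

cuts at 1/2: linearity sums the 2 kernel integrals
[0, 1/2) adds the kernel integral of 5
the [1/2, 1) slice contributes ∫ 2*t**2·t^(s-1) dt

(4*2**s*s + 9*s + 20)/(2*2**s*s*(s + 2))
  Re(s) > 0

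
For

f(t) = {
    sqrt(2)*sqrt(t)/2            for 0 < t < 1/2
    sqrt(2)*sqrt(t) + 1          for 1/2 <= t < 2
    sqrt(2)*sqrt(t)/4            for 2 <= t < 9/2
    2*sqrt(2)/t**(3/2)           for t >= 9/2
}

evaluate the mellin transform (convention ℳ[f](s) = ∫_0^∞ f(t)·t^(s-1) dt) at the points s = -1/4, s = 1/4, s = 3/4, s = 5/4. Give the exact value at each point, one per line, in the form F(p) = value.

F(-1/4) = 2**(1/4)*(sqrt(2) + 599*sqrt(3)/567 + 2)
F(1/4) = 2**(3/4)*(-630 + 167*sqrt(3) + 810*sqrt(2))/270
F(3/4) = 2**(1/4)*(-234 + 403*sqrt(3) + 684*sqrt(2))/270
F(5/4) = 2**(3/4)*(-114 + 696*sqrt(2) + 1525*sqrt(3))/420

reversing the common scale on t: sqrt(t) on [0, 1/4); 2*sqrt(t) + 1 on [1/4, 1); sqrt(t)/2 on [1, 9/4); …
invert the power substitution to get t on [0, 1/2); 2*t + 1 on [1/2, 1); t/2 on [1, 3/2); …
integrate the 4 segments split at 1/2, 2, 9/2, then add the results
[0, 1/2) adds the kernel integral of sqrt(2)*sqrt(t)/2
on [1/2, 2) integrate f = (sqrt(2)*sqrt(t) + 1) against the kernel
[2, 9/2) adds the kernel integral of sqrt(2)*sqrt(t)/4
on [9/2, ∞): add ∫ 2*sqrt(2)/t**(3/2)·t^(s-1) dt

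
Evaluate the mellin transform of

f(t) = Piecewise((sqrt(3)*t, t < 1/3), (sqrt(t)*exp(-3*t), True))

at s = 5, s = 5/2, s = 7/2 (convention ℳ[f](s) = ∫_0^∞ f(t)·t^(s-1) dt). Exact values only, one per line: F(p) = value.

F(5) = sqrt(3)*(E*(16 + 2835*sqrt(pi)*erfc(1)) + 11490)*exp(-1)/69984
F(5/2) = 2/189 + 5*exp(-1)/27
F(7/2) = 2/729 + 16*exp(-1)/81

peel off the shared t-power: sqrt(3)*sqrt(t) on [0, 1/3); exp(-3*t) on [1/3, ∞)
the common scale on t comes off first: sqrt(t) on [0, 1); exp(-t) on [1, ∞)
decompose at 1/3; ℳ[f](s) sums the 2 pieces' integrals
over [0, 1/3), the kernel integral of sqrt(3)*t enters the sum
for t in [1/3, ∞): the term is ∫ sqrt(t)*exp(-3*t)·t^(s-1)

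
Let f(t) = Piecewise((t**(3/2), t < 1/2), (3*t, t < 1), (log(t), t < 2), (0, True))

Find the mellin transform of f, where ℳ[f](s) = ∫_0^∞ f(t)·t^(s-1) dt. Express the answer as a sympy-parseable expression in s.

(-2*2**(2*s)*(s + 1)*(2*s + 3) + 6*2**s*s**2*(2*s + 3) + 2*2**s*(s + 1)*(2*s + 3) + 4**s*s*(s + 1)*(2*s + 3)*log(4) + sqrt(2)*s**2*(s + 1) - 3*s**2*(2*s + 3))/(2*2**s*s**2*(s + 1)*(2*s + 3))
  Re(s) > -3/2

summing 3 kernel integrals split by 1/2, 1 yields ℳ[f](s)
the [0, 1/2) slice contributes ∫ t**(3/2)·t^(s-1) dt
the [1/2, 1) slice contributes ∫ 3*t·t^(s-1) dt
∫ log(t)·t^(s-1) over [1, 2)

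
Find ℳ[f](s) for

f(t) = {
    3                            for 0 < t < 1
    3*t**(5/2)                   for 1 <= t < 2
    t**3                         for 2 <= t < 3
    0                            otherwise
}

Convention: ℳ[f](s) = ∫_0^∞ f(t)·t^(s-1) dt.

f breaks at 1, 2 into 3 integrals to sum
∫ over [0, 1) of 3·t^(s-1) joins the sum
for t in [1, 2): the term is ∫ 3*t**(5/2)·t^(s-1)
over [2, 3), the kernel integral of t**3 enters the sum

(6*2**(s + 5/2)*s*(s + 3) - 2**(s + 3)*s*(2*s + 5) + 3**(s + 3)*s*(2*s + 5) - 6*s*(s + 3) + 3*(s + 3)*(2*s + 5))/(s*(s + 3)*(2*s + 5))
  Re(s) > 0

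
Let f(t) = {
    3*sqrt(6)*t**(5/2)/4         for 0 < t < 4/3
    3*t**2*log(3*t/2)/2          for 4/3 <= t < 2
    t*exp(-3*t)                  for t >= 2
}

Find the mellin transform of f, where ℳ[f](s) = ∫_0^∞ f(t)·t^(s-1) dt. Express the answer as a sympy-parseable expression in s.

reversing the shared t-power: 3*sqrt(6)*t**(3/2)/4 on [0, 4/3); 3*t*log(3*t/2)/2 on [4/3, 2); exp(-3*t) on [2, ∞)
invert the common scale on t to get t**(3/2) on [0, 2); t*log(t) on [2, 3); exp(-2*t) on [3, ∞)
cuts at 4/3, 2: linearity sums the 3 kernel integrals
piece [0, 4/3): integrate 3*sqrt(6)*t**(5/2)/4 against the kernel
for t in [4/3, 2): the term is ∫ 3*t**2*log(3*t/2)/2·t^(s-1)
on [2, ∞) integrate f = t*exp(-3*t) against the kernel

(-8*12**s*(s + 1)*(2*s + 5)*log(2) - 8*12**s*(2*s + 5)*log(2) + 8*12**s*(2*s + 5) + 16*12**s*sqrt(2)*(2*s + (s + 1)**2 + 3) + 18*18**s*(s + 1)*(2*s + 5)*log(3) - 18*18**s*(2*s + 5) + 18*18**s*(2*s + 5)*log(3) + 3**s*(2*s + 5)*(2*s + (s + 1)**2 + 3)*uppergamma(s + 1, 6))/(3*3**(2*s)*(2*s + 5)*(2*s + (s + 1)**2 + 3))
  Re(s) > -5/2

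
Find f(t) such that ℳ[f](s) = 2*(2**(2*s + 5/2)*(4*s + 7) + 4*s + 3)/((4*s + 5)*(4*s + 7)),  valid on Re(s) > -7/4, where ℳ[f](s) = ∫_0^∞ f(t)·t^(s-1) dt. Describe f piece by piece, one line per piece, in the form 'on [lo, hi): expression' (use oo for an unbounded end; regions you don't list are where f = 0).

remove the power substitution first: t**(7/2) on [0, 1); t**(5/2)/2 on [1, 2)
undo the shared t-power: t**3 on [0, 1); t**2/2 on [1, 2)
remove the shared t-power first: t on [0, 1); 1/2 on [1, 2)
treat the 2 regions marked off by 1 separately and sum
[0, 1) adds the kernel integral of t**(7/4)
[1, 4) adds the kernel integral of t**(5/4)/2

on [0, 1): t**(7/4)
on [1, 4): t**(5/4)/2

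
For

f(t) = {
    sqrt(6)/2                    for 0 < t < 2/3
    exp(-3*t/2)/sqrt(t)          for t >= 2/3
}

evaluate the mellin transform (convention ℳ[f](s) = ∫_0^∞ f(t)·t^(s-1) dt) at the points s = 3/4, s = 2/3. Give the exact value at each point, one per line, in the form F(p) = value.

F(3/4) = 54**(1/4)*(3*uppergamma(1/4, 1) + 4)/9
F(2/3) = 486**(1/6)*(2*uppergamma(1/6, 1) + 3)/6

invert the shared t-power to get sqrt(6)*t/2 on [0, 2/3); sqrt(t)*exp(-3*t/2) on [2/3, ∞)
strip the shared t-power: sqrt(6)*sqrt(t)/2 on [0, 2/3); exp(-3*t/2) on [2/3, ∞)
the common scale on t comes off first: sqrt(t) on [0, 1); exp(-t) on [1, ∞)
slice at 2/3, transform all 2 pieces, and sum them
∫ sqrt(6)/2·t^(s-1) over [0, 2/3)
on [2/3, ∞): add ∫ exp(-3*t/2)/sqrt(t)·t^(s-1) dt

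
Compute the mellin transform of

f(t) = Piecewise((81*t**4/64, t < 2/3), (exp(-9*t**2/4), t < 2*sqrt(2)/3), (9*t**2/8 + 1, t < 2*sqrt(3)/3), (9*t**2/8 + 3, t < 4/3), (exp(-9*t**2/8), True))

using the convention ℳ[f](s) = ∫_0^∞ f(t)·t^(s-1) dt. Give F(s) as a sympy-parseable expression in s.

peel off the common scale on t: t**4/4 on [0, 1); exp(-t**2) on [1, sqrt(2)); t**2/2 + 1 on [sqrt(2), sqrt(3)); …
remove the power substitution first: t**2/4 on [0, 1); exp(-t) on [1, 2); t/2 + 1 on [2, 3); …
undo the common scale on t: t**2 on [0, 1/2); exp(-2*t) on [1/2, 1); t + 1 on [1, 3/2); …
summing 5 kernel integrals split by 2/3, 2*sqrt(2)/3, 2*sqrt(3)/3, 4/3 yields ℳ[f](s)
for t in [0, 2/3): the term is ∫ 81*t**4/64·t^(s-1)
on [2/3, 2*sqrt(2)/3) integrate f = exp(-9*t**2/4) against the kernel
between 2*sqrt(2)/3 and 2*sqrt(3)/3 the integrand is (9*t**2/8 + 1)·t^(s-1)
on [2*sqrt(3)/3, 4/3) integrate f = (9*t**2/8 + 3) against the kernel
[4/3, ∞) adds the kernel integral of exp(-9*t**2/8)

2**s*(2*2**(s/2)*s*(s + 2)*(s + 4)*uppergamma(s/2, 2) - 8*2**(s/2)*s*(s + 4) - 8*2**(s/2)*(s + 4) + 20*2**s*s*(s + 4) + 24*2**s*(s + 4) - 8*3**(s/2)*s*(s + 4) - 16*3**(s/2)*(s + 4) + 2*s*(s + 2)*(s + 4)*uppergamma(s/2, 1) - 2*s*(s + 2)*(s + 4)*uppergamma(s/2, 2) + s*(s + 2))/(4*3**s*s*(s + 2)*(s + 4))
  Re(s) > -4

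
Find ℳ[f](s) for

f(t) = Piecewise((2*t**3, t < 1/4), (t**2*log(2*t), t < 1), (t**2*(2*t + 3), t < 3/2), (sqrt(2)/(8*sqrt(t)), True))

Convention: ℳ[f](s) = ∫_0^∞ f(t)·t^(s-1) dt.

reversing the shared t-power: 2*t on [0, 1/4); log(2*t) on [1/4, 1); 2*t + 3 on [1, 3/2); …
invert the common scale on t to get t on [0, 1/2); log(t) on [1/2, 2); t + 3 on [2, 3); …
along the cuts 1/4, 1, 3/2, ℳ[f](s) splits into 4 integrals
between 0 and 1/4 the integrand is 2*t**3·t^(s-1)
between 1/4 and 1 the integrand is t**2*log(2*t)·t^(s-1)
the [1, 3/2) slice contributes ∫ t**2*(2*t + 3)·t^(s-1) dt
the [3/2, ∞) slice contributes ∫ sqrt(2)/(8*sqrt(t))·t^(s-1) dt

(480*2**(2*s)*(1 - 2*s)*(s + 2)**2 + 96*2**(2*s)*(s + 2)*(s + 3)*(2*s - 1)*log(2) - 288*2**(2*s)*(s + 2)*(2*s - 1) - 96*2**(2*s)*(s + 3)*(2*s - 1) - 16*sqrt(3)*6**s*(s + 2)**2*(s + 3) + 1296*6**s*(s + 2)**2*(2*s - 1) + 648*6**s*(s + 2)*(2*s - 1) + 3*(s + 2)**2*(2*s - 1) + 6*(s + 2)*(s + 3)*(2*s - 1)*log(2) + 6*(s + 3)*(2*s - 1))/(96*2**(2*s)*(s + 2)**2*(s + 3)*(2*s - 1))
  -3 < Re(s) < 1/2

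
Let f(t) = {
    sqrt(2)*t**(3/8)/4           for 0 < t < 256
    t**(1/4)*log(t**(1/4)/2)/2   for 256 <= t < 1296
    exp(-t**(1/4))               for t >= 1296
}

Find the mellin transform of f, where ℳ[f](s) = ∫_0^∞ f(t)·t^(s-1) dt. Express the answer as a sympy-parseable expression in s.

2**(4*s + 2)*(12*104976**s*s*(8*s + 3)*log(3) + 104976**s*(-24*s - 9) + 3*104976**s*(8*s + 3)*log(3) - 8*20736**s*s*(8*s + 3)*log(2) - 20736**s*(8*s + 3)*log(4) + 20736**s*(16*s + 6) + sqrt(2)*20736**s*(64*s**2 + 32*s + 4) + 81**s*(8*s + 3)*(16*s**2 + 8*s + 1)*uppergamma(4*s, 6))/(1296**s*(8*s + 3)*(16*s**2 + 8*s + 1))
  Re(s) > -3/8

the power substitution comes off first: sqrt(2)*t**(3/4)/4 on [0, 16); sqrt(t)*log(sqrt(t)/2)/2 on [16, 36); exp(-sqrt(t)) on [36, ∞)
invert the power substitution to get sqrt(2)*t**(3/2)/4 on [0, 4); t*log(t/2)/2 on [4, 6); exp(-t) on [6, ∞)
back out the common scale on t: t**(3/2) on [0, 2); t*log(t) on [2, 3); exp(-2*t) on [3, ∞)
breakpoints 256, 1296: one integral from each of the 3 segments
between 0 and 256 the integrand is sqrt(2)*t**(3/8)/4·t^(s-1)
between 256 and 1296 the integrand is t**(1/4)*log(t**(1/4)/2)/2·t^(s-1)
[1296, ∞) adds the kernel integral of exp(-t**(1/4))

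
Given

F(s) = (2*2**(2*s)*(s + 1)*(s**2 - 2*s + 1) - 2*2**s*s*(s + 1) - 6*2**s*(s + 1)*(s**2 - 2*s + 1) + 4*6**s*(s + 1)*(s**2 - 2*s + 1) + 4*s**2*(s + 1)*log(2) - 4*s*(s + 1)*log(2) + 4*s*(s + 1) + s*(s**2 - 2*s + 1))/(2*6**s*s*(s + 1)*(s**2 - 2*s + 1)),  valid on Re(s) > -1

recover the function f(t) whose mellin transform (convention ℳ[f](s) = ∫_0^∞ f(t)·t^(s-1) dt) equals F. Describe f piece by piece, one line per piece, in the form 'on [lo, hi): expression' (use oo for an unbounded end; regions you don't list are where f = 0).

reversing the common scale on t: t on [0, 1/2); log(t)/t on [1/2, 1); 3 on [1, 2); …
breakpoints 1/6, 1/3, 2/3: one integral from each of the 4 segments
∫ over [0, 1/6) of 3*t·t^(s-1) joins the sum
on [1/6, 1/3) integrate f = log(3*t)/(3*t) against the kernel
on [1/3, 2/3): add ∫ 3·t^(s-1) dt
the [2/3, 1) slice contributes ∫ 2·t^(s-1) dt

on [0, 1/6): 3*t
on [1/6, 1/3): log(3*t)/(3*t)
on [1/3, 2/3): 3
on [2/3, 1): 2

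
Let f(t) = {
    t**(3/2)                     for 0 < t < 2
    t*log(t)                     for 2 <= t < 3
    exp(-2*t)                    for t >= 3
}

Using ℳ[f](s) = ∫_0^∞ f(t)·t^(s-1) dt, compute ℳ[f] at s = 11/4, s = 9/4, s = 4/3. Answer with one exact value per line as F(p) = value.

summing 3 kernel integrals split by 2, 3 yields ℳ[f](s)
the [0, 2) slice contributes ∫ t**(3/2)·t^(s-1) dt
over [2, 3), the kernel integral of t*log(t) enters the sum
between 3 and ∞ the integrand is exp(-2*t)·t^(s-1)

F(11/4) = -48*3**(3/4)/25 - 32*2**(3/4)*log(2)/15 + 2**(1/4)*uppergamma(11/4, 6)/8 + 128*2**(3/4)/225 + 64*2**(1/4)/17 + 36*3**(3/4)*log(3)/5
F(9/4) = -432*3**(1/4)/169 - 32*2**(1/4)*log(2)/13 + 2**(3/4)*uppergamma(9/4, 6)/8 + 128*2**(1/4)/169 + 32*2**(3/4)/15 + 108*3**(1/4)*log(3)/13
F(4/3) = -81*3**(1/3)/49 - 12*2**(1/3)*log(2)/7 + 2**(2/3)*uppergamma(4/3, 6)/4 + 36*2**(1/3)/49 + 24*2**(5/6)/17 + 27*3**(1/3)*log(3)/7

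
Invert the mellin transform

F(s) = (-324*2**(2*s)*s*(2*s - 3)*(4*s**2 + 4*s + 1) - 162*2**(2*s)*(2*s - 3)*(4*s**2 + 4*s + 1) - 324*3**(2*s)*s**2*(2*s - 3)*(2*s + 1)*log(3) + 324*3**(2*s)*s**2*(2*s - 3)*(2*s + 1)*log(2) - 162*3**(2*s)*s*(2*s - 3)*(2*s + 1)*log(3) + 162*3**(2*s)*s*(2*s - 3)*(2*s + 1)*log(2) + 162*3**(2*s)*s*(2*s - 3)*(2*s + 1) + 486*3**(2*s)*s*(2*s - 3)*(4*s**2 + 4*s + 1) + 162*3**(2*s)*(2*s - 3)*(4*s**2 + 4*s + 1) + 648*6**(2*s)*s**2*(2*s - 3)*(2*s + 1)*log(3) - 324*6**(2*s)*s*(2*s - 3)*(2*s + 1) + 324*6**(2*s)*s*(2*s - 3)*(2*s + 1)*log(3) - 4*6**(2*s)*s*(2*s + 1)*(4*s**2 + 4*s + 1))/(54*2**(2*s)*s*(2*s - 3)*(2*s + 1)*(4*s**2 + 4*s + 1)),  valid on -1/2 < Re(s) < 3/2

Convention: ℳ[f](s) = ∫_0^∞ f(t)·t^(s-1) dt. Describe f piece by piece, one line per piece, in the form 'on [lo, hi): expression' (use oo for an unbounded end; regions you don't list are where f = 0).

the power substitution comes off first: t on [0, 1); t + 3 on [1, 3/2); t*log(t) on [3/2, 3); …
cuts at 1, 9/4, 9: linearity sums the 4 kernel integrals
[0, 1) adds the kernel integral of sqrt(t)
∫ over [1, 9/4) of (sqrt(t) + 3)·t^(s-1) joins the sum
over [9/4, 9), the kernel integral of sqrt(t)*log(sqrt(t)) enters the sum
∫ t**(-3/2)·t^(s-1) over [9, ∞)

on [0, 1): sqrt(t)
on [1, 9/4): sqrt(t) + 3
on [9/4, 9): sqrt(t)*log(sqrt(t))
on [9, oo): t**(-3/2)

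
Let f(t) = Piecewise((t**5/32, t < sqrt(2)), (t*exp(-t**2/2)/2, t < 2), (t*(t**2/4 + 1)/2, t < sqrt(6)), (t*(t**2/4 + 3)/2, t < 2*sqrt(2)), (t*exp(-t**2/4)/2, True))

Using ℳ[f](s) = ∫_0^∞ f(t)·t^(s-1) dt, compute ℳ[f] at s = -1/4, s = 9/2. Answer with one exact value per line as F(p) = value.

invert the common scale on t to get t**5 on [0, sqrt(2)/2); t*exp(-2*t**2) on [sqrt(2)/2, 1); t*(t**2 + 1) on [1, sqrt(6)/2); …
peel off the power substitution: t**(5/2) on [0, 1/2); sqrt(t)*exp(-2*t) on [1/2, 1); sqrt(t)*(t + 1) on [1, 3/2); …
strip the shared t-power: t**2 on [0, 1/2); exp(-2*t) on [1/2, 1); t + 1 on [1, 3/2); …
along the cuts sqrt(2), 2, sqrt(6), 2*sqrt(2), ℳ[f](s) splits into 5 integrals
segment [0, sqrt(2)) carries t**5/32; integrate it
between sqrt(2) and 2 the integrand is t*exp(-t**2/2)/2·t^(s-1)
∫ t*(t**2/4 + 1)/2·t^(s-1) over [2, sqrt(6))
for t in [sqrt(6), 2*sqrt(2)): the term is ∫ t*(t**2/4 + 3)/2·t^(s-1)
piece [2*sqrt(2), ∞): integrate t*exp(-t**2/4)/2 against the kernel

F(-1/4) = 2**(3/8)*(-3344*3**(3/8) - 2128*2**(3/8) - 627*uppergamma(3/8, 2) + 627*2**(3/8)*uppergamma(3/8, 2) + 66 + 627*uppergamma(3/8, 1) + 5928*2**(3/4))/2508
F(9/2) = 2**(3/4)*(-20520*3**(3/4) - 7904*2**(3/4) - 3135*uppergamma(11/4, 2) + 165 + 3135*uppergamma(11/4, 1) + 12540*2**(3/4)*uppergamma(11/4, 2) + 162944*sqrt(2))/3135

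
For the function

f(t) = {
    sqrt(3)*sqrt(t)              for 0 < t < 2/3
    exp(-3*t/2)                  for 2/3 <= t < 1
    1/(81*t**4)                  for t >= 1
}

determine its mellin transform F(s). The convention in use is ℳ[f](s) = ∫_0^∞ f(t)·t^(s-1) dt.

(81*2**s*(s - 4)*(2*s + 1)*uppergamma(s, 1) - 81*2**s*(s - 4)*(2*s + 1)*uppergamma(s, 3/2) + 162*2**(s + 1/2)*(s - 4) - 3**s*(2*s + 1))/(81*3**s*(s - 4)*(2*s + 1))
  -1/2 < Re(s) < 4

remove the common scale on t first: sqrt(t) on [0, 2); exp(-t/2) on [2, 3); t**(-4) on [3, ∞)
split f at 2/3, 1: ℳ[f](s) collects 3 kernel integrals
for t in [0, 2/3): the term is ∫ sqrt(3)*sqrt(t)·t^(s-1)
on [2/3, 1): add ∫ exp(-3*t/2)·t^(s-1) dt
the [1, ∞) slice contributes ∫ 1/(81*t**4)·t^(s-1) dt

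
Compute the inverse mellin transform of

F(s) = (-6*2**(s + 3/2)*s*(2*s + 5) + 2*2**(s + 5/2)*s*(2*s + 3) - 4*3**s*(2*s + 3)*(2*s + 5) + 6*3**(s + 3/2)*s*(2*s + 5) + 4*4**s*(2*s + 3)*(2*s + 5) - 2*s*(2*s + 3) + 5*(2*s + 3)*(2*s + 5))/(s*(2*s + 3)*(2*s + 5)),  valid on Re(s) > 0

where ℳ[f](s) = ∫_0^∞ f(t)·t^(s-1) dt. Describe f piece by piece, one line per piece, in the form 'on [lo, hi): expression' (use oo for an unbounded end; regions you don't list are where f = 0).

on [0, 1): 5
on [1, 2): t**(5/2)
on [2, 3): 3*t**(3/2)
on [3, 4): 4

summing 4 kernel integrals split by 1, 2, 3 yields ℳ[f](s)
∫ over [0, 1) of 5·t^(s-1) joins the sum
segment [1, 2) carries t**(5/2); integrate it
piece [2, 3): integrate 3*t**(3/2) against the kernel
∫ 4·t^(s-1) over [3, 4)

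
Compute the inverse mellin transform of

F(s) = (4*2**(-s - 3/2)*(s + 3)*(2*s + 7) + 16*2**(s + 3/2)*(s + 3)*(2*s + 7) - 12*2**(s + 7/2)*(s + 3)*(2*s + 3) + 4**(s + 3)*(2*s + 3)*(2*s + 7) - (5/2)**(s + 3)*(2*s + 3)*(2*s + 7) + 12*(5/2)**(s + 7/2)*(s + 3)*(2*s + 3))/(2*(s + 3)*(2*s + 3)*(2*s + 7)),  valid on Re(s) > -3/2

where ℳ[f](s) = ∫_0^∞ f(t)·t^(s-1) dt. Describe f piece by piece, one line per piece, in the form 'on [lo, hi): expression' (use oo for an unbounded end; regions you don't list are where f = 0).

f breaks at 1/2, 2, 5/2 into 4 integrals to sum
on [0, 1/2) integrate f = 5*t**(3/2) against the kernel
on [1/2, 2): add ∫ 4*t**(3/2)·t^(s-1) dt
the [2, 5/2) slice contributes ∫ 3*t**(7/2)·t^(s-1) dt
piece [5/2, 4): integrate t**3/2 against the kernel

on [0, 1/2): 5*t**(3/2)
on [1/2, 2): 4*t**(3/2)
on [2, 5/2): 3*t**(7/2)
on [5/2, 4): t**3/2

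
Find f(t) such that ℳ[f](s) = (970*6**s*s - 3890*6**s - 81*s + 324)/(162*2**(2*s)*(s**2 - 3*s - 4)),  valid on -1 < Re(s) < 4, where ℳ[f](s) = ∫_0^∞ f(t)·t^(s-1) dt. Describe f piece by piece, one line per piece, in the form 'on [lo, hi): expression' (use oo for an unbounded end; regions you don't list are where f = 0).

undo the common scale on t: t on [0, 1/2); 2*t on [1/2, 3); t**(-4) on [3, ∞)
f breaks at 1/4, 3/2 into 3 integrals to sum
for t in [0, 1/4): the term is ∫ 2*t·t^(s-1)
on [1/4, 3/2): add ∫ 4*t·t^(s-1) dt
the [3/2, ∞) slice contributes ∫ 1/(16*t**4)·t^(s-1) dt

on [0, 1/4): 2*t
on [1/4, 3/2): 4*t
on [3/2, oo): 1/(16*t**4)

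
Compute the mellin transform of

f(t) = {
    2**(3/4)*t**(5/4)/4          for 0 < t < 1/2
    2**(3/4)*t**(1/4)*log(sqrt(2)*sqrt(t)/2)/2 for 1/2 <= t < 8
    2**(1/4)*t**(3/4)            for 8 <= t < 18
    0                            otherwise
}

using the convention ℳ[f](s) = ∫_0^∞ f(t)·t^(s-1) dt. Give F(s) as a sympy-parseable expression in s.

2**(-s - 1/2)*(8*16**s*(4*s + 1)*(4*s + 3)*(4*s + 5)*log(2) - 2**(4*s + 4)*(4*s + 3)*(4*s + 5) + 2**(4*s + 5)*(-4*s - 5)*(4*s + 1)**2 + 6**(2*s + 3/2)*(4*s + 1)**2*(16*s + 20) + (4*s + 1)**2*(4*s + 3) + 4*(4*s + 1)*(4*s + 3)*(4*s + 5)*log(2) + 8*(4*s + 3)*(4*s + 5))/((4*s + 1)**2*(4*s + 3)*(4*s + 5))
  Re(s) > -5/4

the common scale on t comes off first: t**(5/4) on [0, 1/4); t**(1/4)*log(sqrt(t)) on [1/4, 4); 2*t**(3/4) on [4, 9)
back out the power substitution: t**(5/2) on [0, 1/2); sqrt(t)*log(t) on [1/2, 2); 2*t**(3/2) on [2, 3)
the shared t-power comes off first: t**2 on [0, 1/2); log(t) on [1/2, 2); 2*t on [2, 3)
along the cuts 1/2, 8, ℳ[f](s) splits into 3 integrals
the [0, 1/2) slice contributes ∫ 2**(3/4)*t**(5/4)/4·t^(s-1) dt
[1/2, 8) adds the kernel integral of 2**(3/4)*t**(1/4)*log(sqrt(2)*sqrt(t)/2)/2
[8, 18) adds the kernel integral of 2**(1/4)*t**(3/4)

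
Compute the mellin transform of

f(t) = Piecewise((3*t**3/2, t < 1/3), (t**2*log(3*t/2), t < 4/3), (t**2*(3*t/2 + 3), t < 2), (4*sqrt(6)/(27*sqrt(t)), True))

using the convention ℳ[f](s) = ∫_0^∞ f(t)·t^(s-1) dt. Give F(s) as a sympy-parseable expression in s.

(480*2**(2*s)*(1 - 2*s)*(s + 2)**2 + 96*2**(2*s)*(s + 2)*(s + 3)*(2*s - 1)*log(2) - 288*2**(2*s)*(s + 2)*(2*s - 1) - 96*2**(2*s)*(s + 3)*(2*s - 1) - 16*sqrt(3)*6**s*(s + 2)**2*(s + 3) + 1296*6**s*(s + 2)**2*(2*s - 1) + 648*6**s*(s + 2)*(2*s - 1) + 3*(s + 2)**2*(2*s - 1) + 6*(s + 2)*(s + 3)*(2*s - 1)*log(2) + 6*(s + 3)*(2*s - 1))/(54*3**s*(s + 2)**2*(s + 3)*(2*s - 1))
  -3 < Re(s) < 1/2

peel off the shared t-power: 3*t/2 on [0, 1/3); log(3*t/2) on [1/3, 4/3); 3*t/2 + 3 on [4/3, 2); …
back out the common scale on t: t on [0, 1/2); log(t) on [1/2, 2); t + 3 on [2, 3); …
cuts at 1/3, 4/3, 2: linearity sums the 4 kernel integrals
on [0, 1/3) integrate f = 3*t**3/2 against the kernel
between 1/3 and 4/3 the integrand is t**2*log(3*t/2)·t^(s-1)
on [4/3, 2): add ∫ t**2*(3*t/2 + 3)·t^(s-1) dt
for t in [2, ∞): the term is ∫ 4*sqrt(6)/(27*sqrt(t))·t^(s-1)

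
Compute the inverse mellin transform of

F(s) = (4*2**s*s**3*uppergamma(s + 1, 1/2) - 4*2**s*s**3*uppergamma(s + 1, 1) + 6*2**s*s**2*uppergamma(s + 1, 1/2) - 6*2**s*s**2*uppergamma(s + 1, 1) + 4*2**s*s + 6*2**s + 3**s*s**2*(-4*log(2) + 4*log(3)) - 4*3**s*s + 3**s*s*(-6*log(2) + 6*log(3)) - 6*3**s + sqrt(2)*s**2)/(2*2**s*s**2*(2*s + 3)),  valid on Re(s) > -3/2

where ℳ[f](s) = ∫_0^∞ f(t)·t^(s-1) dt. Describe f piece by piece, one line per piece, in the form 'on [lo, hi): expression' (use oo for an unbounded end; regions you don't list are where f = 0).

on [0, 1/2): t**(3/2)
on [1/2, 1): t*exp(-t)
on [1, 3/2): log(t)

back out the shared t-power: sqrt(t) on [0, 1/2); exp(-t) on [1/2, 1); log(t)/t on [1, 3/2)
integrate the 3 segments split at 1/2, 1, then add the results
segment [0, 1/2) carries t**(3/2); integrate it
the [1/2, 1) slice contributes ∫ t*exp(-t)·t^(s-1) dt
∫ log(t)·t^(s-1) over [1, 3/2)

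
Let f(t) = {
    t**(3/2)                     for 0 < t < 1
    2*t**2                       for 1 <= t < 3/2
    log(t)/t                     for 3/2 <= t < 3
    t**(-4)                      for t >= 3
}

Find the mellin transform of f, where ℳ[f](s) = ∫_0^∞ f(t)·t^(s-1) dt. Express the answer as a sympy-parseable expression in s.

(324*2**s*(s - 4)*(s + 2)*(s**2 - 2*s + 1) - 324*2**s*(s - 4)*(2*s + 3)*(s**2 - 2*s + 1) - 108*3**s*s*(s - 4)*(s + 2)*(2*s + 3)*log(3) + 108*3**s*s*(s - 4)*(s + 2)*(2*s + 3)*log(2) - 108*3**s*(s - 4)*(s + 2)*(2*s + 3)*log(2) + 108*3**s*(s - 4)*(s + 2)*(2*s + 3) + 108*3**s*(s - 4)*(s + 2)*(2*s + 3)*log(3) + 729*3**s*(s - 4)*(2*s + 3)*(s**2 - 2*s + 1) + 54*6**s*s*(s - 4)*(s + 2)*(2*s + 3)*log(3) - 54*6**s*(s - 4)*(s + 2)*(2*s + 3)*log(3) - 54*6**s*(s - 4)*(s + 2)*(2*s + 3) - 2*6**s*(s + 2)*(2*s + 3)*(s**2 - 2*s + 1))/(162*2**s*(s - 4)*(s + 2)*(2*s + 3)*(s**2 - 2*s + 1))
  -3/2 < Re(s) < 4

the 4 pieces separated at 1, 3/2, 3 each add one integral
on [0, 1): add ∫ t**(3/2)·t^(s-1) dt
[1, 3/2) adds the kernel integral of 2*t**2
over [3/2, 3), the kernel integral of log(t)/t enters the sum
between 3 and ∞ the integrand is t**(-4)·t^(s-1)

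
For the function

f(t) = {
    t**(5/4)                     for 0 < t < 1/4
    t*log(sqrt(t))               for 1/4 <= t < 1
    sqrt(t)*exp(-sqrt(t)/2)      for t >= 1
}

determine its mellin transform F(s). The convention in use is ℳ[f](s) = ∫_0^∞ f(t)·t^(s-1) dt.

the shared t-power comes off first: t**(3/4) on [0, 1/4); sqrt(t)*log(sqrt(t)) on [1/4, 1); exp(-sqrt(t)/2) on [1, ∞)
invert the power substitution to get t**(3/2) on [0, 1/2); t*log(t) on [1/2, 1); exp(-t/2) on [1, ∞)
split f at 1/4, 1: ℳ[f](s) collects 3 kernel integrals
segment [0, 1/4) carries t**(5/4); integrate it
segment [1/4, 1) carries t*log(sqrt(t)); integrate it
∫ over [1, ∞) of sqrt(t)*exp(-sqrt(t)/2)·t^(s-1) joins the sum

(8*2**(4*s)*(4*s + 5)*(4*s + (2*s + 1)**2 + 3)*uppergamma(2*s + 1, 1/2) - 4*2**(2*s)*(4*s + 5) + 4*s + (2*s + 1)*(4*s + 5)*log(2) + (4*s + 5)*log(2) + sqrt(2)*(4*s + (2*s + 1)**2 + 3) + 5)/(2*2**(2*s)*(4*s + 5)*(4*s + (2*s + 1)**2 + 3))
  Re(s) > -5/4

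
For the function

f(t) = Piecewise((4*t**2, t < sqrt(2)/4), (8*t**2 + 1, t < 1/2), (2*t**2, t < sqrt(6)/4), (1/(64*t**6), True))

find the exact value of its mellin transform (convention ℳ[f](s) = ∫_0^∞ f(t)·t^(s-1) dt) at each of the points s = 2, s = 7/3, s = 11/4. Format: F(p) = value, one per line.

strip the common scale on t: t**2 on [0, sqrt(2)/2); 2*t**2 + 1 on [sqrt(2)/2, 1); t**2/2 on [1, sqrt(6)/2); …
undo the power substitution: t on [0, 1/2); 2*t + 1 on [1/2, 1); t/2 on [1, 3/2); …
cuts at sqrt(2)/4, 1/2, sqrt(6)/4: linearity sums the 4 kernel integrals
[0, sqrt(2)/4) adds the kernel integral of 4*t**2
on [sqrt(2)/4, 1/2) integrate f = (8*t**2 + 1) against the kernel
for t in [1/2, sqrt(6)/4): the term is ∫ 2*t**2·t^(s-1)
segment sqrt(6)/4 to ∞ holds 1/(64*t**6); add its integral

F(2) = 275/1152
F(7/3) = sqrt(2)*(-6534 + 9149*3**(1/6) + 18612*2**(1/6))/192192
F(11/4) = 2**(7/8)*(-11466 + 18271*3**(3/8) + 33228*2**(3/8))/782496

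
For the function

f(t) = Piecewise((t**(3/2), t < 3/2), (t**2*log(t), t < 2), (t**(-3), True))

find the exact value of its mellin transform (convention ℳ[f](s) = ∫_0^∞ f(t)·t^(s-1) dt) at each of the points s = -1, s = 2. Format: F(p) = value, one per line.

F(-1) = -31/64 + log(8*sqrt(6)/9) + sqrt(6)
F(2) = -81*log(3)/64 - 47/256 + 27*sqrt(6)/56 + 337*log(2)/64

the shared t-power comes off first: sqrt(t) on [0, 3/2); t*log(t) on [3/2, 2); t**(-4) on [2, ∞)
along the cuts 3/2, 2, ℳ[f](s) splits into 3 integrals
segment 0 to 3/2 holds t**(3/2); add its integral
on [3/2, 2) integrate f = t**2*log(t) against the kernel
piece [2, ∞): integrate t**(-3) against the kernel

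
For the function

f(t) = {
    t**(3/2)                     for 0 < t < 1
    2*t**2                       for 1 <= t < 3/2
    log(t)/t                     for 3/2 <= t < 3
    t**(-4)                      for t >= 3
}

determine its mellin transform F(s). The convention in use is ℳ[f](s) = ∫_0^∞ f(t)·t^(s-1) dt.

(324*2**s*(s - 4)*(s + 2)*(s**2 - 2*s + 1) - 324*2**s*(s - 4)*(2*s + 3)*(s**2 - 2*s + 1) - 108*3**s*s*(s - 4)*(s + 2)*(2*s + 3)*log(3) + 108*3**s*s*(s - 4)*(s + 2)*(2*s + 3)*log(2) - 108*3**s*(s - 4)*(s + 2)*(2*s + 3)*log(2) + 108*3**s*(s - 4)*(s + 2)*(2*s + 3) + 108*3**s*(s - 4)*(s + 2)*(2*s + 3)*log(3) + 729*3**s*(s - 4)*(2*s + 3)*(s**2 - 2*s + 1) + 54*6**s*s*(s - 4)*(s + 2)*(2*s + 3)*log(3) - 54*6**s*(s - 4)*(s + 2)*(2*s + 3)*log(3) - 54*6**s*(s - 4)*(s + 2)*(2*s + 3) - 2*6**s*(s + 2)*(2*s + 3)*(s**2 - 2*s + 1))/(162*2**s*(s - 4)*(s + 2)*(2*s + 3)*(s**2 - 2*s + 1))
  -3/2 < Re(s) < 4

slice at 1, 3/2, 3, transform all 4 pieces, and sum them
piece [0, 1): integrate t**(3/2) against the kernel
between 1 and 3/2 the integrand is 2*t**2·t^(s-1)
on [3/2, 3) integrate f = log(t)/t against the kernel
piece [3, ∞): integrate t**(-4) against the kernel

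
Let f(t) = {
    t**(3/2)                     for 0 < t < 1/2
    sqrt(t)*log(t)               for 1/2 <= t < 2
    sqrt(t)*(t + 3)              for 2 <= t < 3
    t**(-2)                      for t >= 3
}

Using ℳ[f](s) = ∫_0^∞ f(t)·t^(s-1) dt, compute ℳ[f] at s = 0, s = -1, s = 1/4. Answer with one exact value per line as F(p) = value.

remove the shared t-power first: t on [0, 1/2); log(t) on [1/2, 2); t + 3 on [2, 3); …
linearity at 1/2, 2, 3 turns ℳ[f](s) into 4 summed integrals
the [0, 1/2) slice contributes ∫ t**(3/2)·t^(s-1) dt
on [1/2, 2): add ∫ sqrt(t)*log(t)·t^(s-1) dt
piece [2, 3): integrate sqrt(t)*(t + 3) against the kernel
∫ over [3, ∞) of t**(-2)·t^(s-1) joins the sum

F(0) = sqrt(2)*(-330 + sqrt(2) + 108*log(2) + 144*sqrt(6))/36
F(-1) = sqrt(2)*(-486*log(2) + sqrt(2) + 648)/162
F(1/4) = 2**(1/4)*(-436*sqrt(2) + 2*2**(3/4)*3**(1/4) + 65 + log(2**(42 + 84*sqrt(2))) + 180*6**(3/4))/63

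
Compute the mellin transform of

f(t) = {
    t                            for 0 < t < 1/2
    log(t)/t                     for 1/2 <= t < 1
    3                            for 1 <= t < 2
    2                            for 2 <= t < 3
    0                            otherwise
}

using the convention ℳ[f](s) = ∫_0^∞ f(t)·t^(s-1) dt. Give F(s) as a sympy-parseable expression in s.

(2*2**(2*s)*(s + 1)*(s**2 - 2*s + 1) - 2*2**s*s*(s + 1) - 6*2**s*(s + 1)*(s**2 - 2*s + 1) + 4*6**s*(s + 1)*(s**2 - 2*s + 1) + 4*s**2*(s + 1)*log(2) - 4*s*(s + 1)*log(2) + 4*s*(s + 1) + s*(s**2 - 2*s + 1))/(2*2**s*s*(s + 1)*(s**2 - 2*s + 1))
  Re(s) > -1

integrate the 4 segments split at 1/2, 1, 2, then add the results
segment 0 to 1/2 holds t; add its integral
between 1/2 and 1 the integrand is log(t)/t·t^(s-1)
segment 1 to 2 holds 3; add its integral
the [2, 3) slice contributes ∫ 2·t^(s-1) dt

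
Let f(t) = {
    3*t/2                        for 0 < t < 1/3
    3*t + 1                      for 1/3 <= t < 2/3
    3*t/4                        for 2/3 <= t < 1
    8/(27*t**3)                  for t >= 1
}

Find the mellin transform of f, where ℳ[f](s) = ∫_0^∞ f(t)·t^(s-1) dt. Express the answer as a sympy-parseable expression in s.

undo the common scale on t: t on [0, 1/2); 2*t + 1 on [1/2, 1); t/2 on [1, 3/2); …
summing 4 kernel integrals split by 1/3, 2/3, 1 yields ℳ[f](s)
the [0, 1/3) slice contributes ∫ 3*t/2·t^(s-1) dt
∫ (3*t + 1)·t^(s-1) over [1/3, 2/3)
∫ 3*t/4·t^(s-1) over [2/3, 1)
segment [1, ∞) carries 8/(27*t**3); integrate it

(270*2**s*s**2 - 702*2**s*s - 324*2**s + 49*3**s*s**2 - 275*3**s*s - 162*s**2 + 378*s + 324)/(108*3**s*s*(s**2 - 2*s - 3))
  -1 < Re(s) < 3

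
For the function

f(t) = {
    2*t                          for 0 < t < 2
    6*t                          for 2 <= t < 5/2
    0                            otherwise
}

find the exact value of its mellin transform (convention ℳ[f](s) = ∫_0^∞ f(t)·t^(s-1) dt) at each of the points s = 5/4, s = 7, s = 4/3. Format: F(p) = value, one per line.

F(5/4) = 2**(1/4)*(-64 + 75*sqrt(2)*5**(1/4))/9
F(7) = 1040803/1024
F(4/3) = -48*2**(1/3)/7 + 225*20**(1/3)/28

summing 2 kernel integrals split by 2 yields ℳ[f](s)
for t in [0, 2): the term is ∫ 2*t·t^(s-1)
∫ over [2, 5/2) of 6*t·t^(s-1) joins the sum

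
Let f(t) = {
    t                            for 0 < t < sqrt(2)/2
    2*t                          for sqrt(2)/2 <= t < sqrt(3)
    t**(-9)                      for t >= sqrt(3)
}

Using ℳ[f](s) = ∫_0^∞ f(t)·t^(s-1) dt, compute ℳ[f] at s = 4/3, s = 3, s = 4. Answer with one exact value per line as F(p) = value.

remove the shared t-power first: t**2 on [0, sqrt(2)/2); 2*t**2 on [sqrt(2)/2, sqrt(3)); t**(-8) on [sqrt(3), ∞)
undo the power substitution: t on [0, 1/2); 2*t on [1/2, 3); t**(-4) on [3, ∞)
summing 3 kernel integrals split by sqrt(2)/2, sqrt(3) yields ℳ[f](s)
[0, sqrt(2)/2) adds the kernel integral of t
segment [sqrt(2)/2, sqrt(3)) carries 2*t; integrate it
∫ over [sqrt(3), ∞) of t**(-9)·t^(s-1) joins the sum

F(4/3) = 2**(5/6)*(-1863 + 22370*6**(1/6))/17388
F(3) = 5759/1296
F(4) = sqrt(2)*(-27 + 1948*sqrt(6))/1080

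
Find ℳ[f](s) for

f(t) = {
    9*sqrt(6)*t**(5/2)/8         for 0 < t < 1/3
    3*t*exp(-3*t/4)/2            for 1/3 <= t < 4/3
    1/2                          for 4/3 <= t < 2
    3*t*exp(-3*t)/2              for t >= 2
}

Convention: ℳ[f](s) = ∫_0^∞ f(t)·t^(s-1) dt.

2**(s - 2)*(8*24**s*s*(2*s + 5)*uppergamma(s + 1, 1/4) - 8*24**s*s*(2*s + 5)*uppergamma(s + 1, 1) + 24**s*(-4*s - 10) + 36**s*(4*s + 10) + 2*6**s*s*(2*s + 5)*uppergamma(s + 1, 6) + sqrt(2)*6**s*s)/(36**s*s*(2*s + 5))
  Re(s) > -5/2

peel off the common scale on t: t**(5/2) on [0, 1/2); t*exp(-t/2) on [1/2, 2); 1/2 on [2, 3); …
undo the shared t-power: t**(3/2) on [0, 1/2); exp(-t/2) on [1/2, 2); 1/(2*t) on [2, 3); …
split f at 1/3, 4/3, 2: ℳ[f](s) collects 4 kernel integrals
on [0, 1/3) integrate f = 9*sqrt(6)*t**(5/2)/8 against the kernel
on [1/3, 4/3): add ∫ 3*t*exp(-3*t/4)/2·t^(s-1) dt
on [4/3, 2) integrate f = 1/2 against the kernel
[2, ∞) adds the kernel integral of 3*t*exp(-3*t)/2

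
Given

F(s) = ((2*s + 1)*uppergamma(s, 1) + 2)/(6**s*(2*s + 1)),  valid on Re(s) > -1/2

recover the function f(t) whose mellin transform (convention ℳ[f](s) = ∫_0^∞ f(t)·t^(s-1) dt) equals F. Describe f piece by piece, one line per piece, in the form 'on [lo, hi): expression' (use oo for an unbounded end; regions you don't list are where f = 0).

remove the common scale on t first: sqrt(3)*sqrt(t) on [0, 1/3); exp(-3*t) on [1/3, ∞)
peel off the common scale on t: sqrt(2)*sqrt(t) on [0, 1/2); exp(-2*t) on [1/2, ∞)
reversing the common scale on t: sqrt(t) on [0, 1); exp(-t) on [1, ∞)
integrate the 2 segments split at 1/6, then add the results
∫ over [0, 1/6) of sqrt(6)*sqrt(t)·t^(s-1) joins the sum
segment [1/6, ∞) carries exp(-6*t); integrate it

on [0, 1/6): sqrt(6)*sqrt(t)
on [1/6, oo): exp(-6*t)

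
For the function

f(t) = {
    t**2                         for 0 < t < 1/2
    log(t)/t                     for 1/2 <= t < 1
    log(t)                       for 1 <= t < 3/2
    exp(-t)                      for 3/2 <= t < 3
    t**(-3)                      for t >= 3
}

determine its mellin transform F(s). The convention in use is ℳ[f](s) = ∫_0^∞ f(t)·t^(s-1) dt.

f breaks at 1/2, 1, 3/2, 3 into 5 integrals to sum
between 0 and 1/2 the integrand is t**2·t^(s-1)
segment 1/2 to 1 holds log(t)/t; add its integral
between 1 and 3/2 the integrand is log(t)·t^(s-1)
on [3/2, 3) integrate f = exp(-t) against the kernel
[3, ∞) adds the kernel integral of t**(-3)

(108*2**s*s**2*(s - 3)*(s + 2)*(s**2 - 2*s + 1)*uppergamma(s, 3/2) - 108*2**s*s**2*(s - 3)*(s + 2)*(s**2 - 2*s + 1)*uppergamma(s, 3) - 108*2**s*s**2*(s - 3)*(s + 2) + 108*2**s*(s - 3)*(s + 2)*(s**2 - 2*s + 1) - 108*3**s*s*(s - 3)*(s + 2)*(s**2 - 2*s + 1)*log(2) + 108*3**s*s*(s - 3)*(s + 2)*(s**2 - 2*s + 1)*log(3) - 108*3**s*(s - 3)*(s + 2)*(s**2 - 2*s + 1) - 4*6**s*s**2*(s + 2)*(s**2 - 2*s + 1) + 216*s**3*(s - 3)*(s + 2)*log(2) - 216*s**2*(s - 3)*(s + 2)*log(2) + 216*s**2*(s - 3)*(s + 2) + 27*s**2*(s - 3)*(s**2 - 2*s + 1))/(108*2**s*s**2*(s - 3)*(s + 2)*(s**2 - 2*s + 1))
  -2 < Re(s) < 3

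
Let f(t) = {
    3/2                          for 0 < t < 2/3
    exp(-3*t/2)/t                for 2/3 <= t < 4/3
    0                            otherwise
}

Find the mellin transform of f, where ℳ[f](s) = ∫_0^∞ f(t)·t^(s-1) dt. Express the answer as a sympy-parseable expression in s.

back out the shared t-power: 3*t/2 on [0, 2/3); exp(-3*t/2) on [2/3, 4/3)
reversing the common scale on t: t on [0, 1); exp(-t) on [1, 2)
linearity at 2/3 turns ℳ[f](s) into 2 summed integrals
∫ over [0, 2/3) of 3/2·t^(s-1) joins the sum
∫ over [2/3, 4/3) of exp(-3*t/2)/t·t^(s-1) joins the sum

(3/2)**(1 - s)*(s*uppergamma(s - 1, 1) - s*uppergamma(s - 1, 2) + 1)/s
  Re(s) > 0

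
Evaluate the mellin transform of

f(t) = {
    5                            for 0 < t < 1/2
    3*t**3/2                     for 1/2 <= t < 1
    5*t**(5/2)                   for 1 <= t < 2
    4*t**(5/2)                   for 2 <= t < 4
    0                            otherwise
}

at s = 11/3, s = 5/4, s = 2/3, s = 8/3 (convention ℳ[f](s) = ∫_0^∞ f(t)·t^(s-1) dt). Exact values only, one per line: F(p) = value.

F(11/3) = -867/1480 + 384*2**(1/6)/37 + 5536655217*2**(1/3)/2083840
F(5/4) = -50/51 + 12739*2**(3/4)/4080 + 2048*sqrt(2)/15
F(2/3) = -489/418 + 48*2**(1/6)/19 + 565581*2**(1/3)/6688
F(8/3) = -741/1054 + 192*2**(1/6)/31 + 53492907*2**(1/3)/67456

summing 4 kernel integrals split by 1/2, 1, 2 yields ℳ[f](s)
[0, 1/2) adds the kernel integral of 5
∫ over [1/2, 1) of 3*t**3/2·t^(s-1) joins the sum
on [1, 2) integrate f = 5*t**(5/2) against the kernel
between 2 and 4 the integrand is 4*t**(5/2)·t^(s-1)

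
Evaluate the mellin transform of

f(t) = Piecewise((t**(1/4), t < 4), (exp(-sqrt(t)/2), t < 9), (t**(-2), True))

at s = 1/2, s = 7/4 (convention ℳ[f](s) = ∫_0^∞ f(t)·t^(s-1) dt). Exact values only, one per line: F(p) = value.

F(1/2) = -4*exp(-3/2) + 2/81 + 4*exp(-1) + 8*sqrt(2)/3
F(7/4) = -156*sqrt(3)*exp(-3/2) - 30*sqrt(2)*sqrt(pi)*erfc(sqrt(6)/2) + 4*sqrt(3)/3 + 8 + 30*sqrt(2)*sqrt(pi)*erfc(1) + 116*sqrt(2)*exp(-1)

strip the power substitution: sqrt(t) on [0, 2); exp(-t/2) on [2, 3); t**(-4) on [3, ∞)
summing 3 kernel integrals split by 4, 9 yields ℳ[f](s)
∫ t**(1/4)·t^(s-1) over [0, 4)
over [4, 9), the kernel integral of exp(-sqrt(t)/2) enters the sum
∫ t**(-2)·t^(s-1) over [9, ∞)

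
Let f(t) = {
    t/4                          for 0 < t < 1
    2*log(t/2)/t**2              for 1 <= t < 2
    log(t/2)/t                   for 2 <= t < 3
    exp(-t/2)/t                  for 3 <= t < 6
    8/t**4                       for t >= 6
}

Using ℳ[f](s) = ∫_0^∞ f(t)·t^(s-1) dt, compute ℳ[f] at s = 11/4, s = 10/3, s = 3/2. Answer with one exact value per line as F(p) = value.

back out the shared t-power: t**2/4 on [0, 1); 2*log(t/2)/t on [1, 2); log(t/2) on [2, 3); …
remove the common scale on t first: t**2 on [0, 1/2); log(t)/t on [1/2, 1); log(t) on [1, 3/2); …
slice at 1, 2, 3, 6, transform all 5 pieces, and sum them
piece [0, 1): integrate t/4 against the kernel
between 1 and 2 the integrand is 2*log(t/2)/t**2·t^(s-1)
the [2, 3) slice contributes ∫ log(t/2)/t·t^(s-1) dt
between 3 and 6 the integrand is exp(-t/2)/t·t^(s-1)
for t in [6, ∞): the term is ∫ 8/t**4·t^(s-1)

F(11/4) = -1280*2**(3/4)/441 - 48*3**(3/4)/49 - 2*2**(3/4)*uppergamma(7/4, 3) + 8*6**(3/4)/45 + 2*2**(3/4)*uppergamma(7/4, 3/2) + log(2**(8/3 - 12*3**(3/4)/7)*3**(12*3**(3/4)/7)) + 163/45
F(10/3) = -81*3**(1/3)/49 - 297*2**(1/3)/196 - 4*2**(1/3)*uppergamma(7/3, 3) + 123/104 + log(2**(3/2 - 27*3**(1/3)/7)*3**(27*3**(1/3)/7)) + 2*6**(1/3) + 4*2**(1/3)*uppergamma(7/3, 3/2)
F(3/2) = -4*sqrt(3) + log(2**(-4 - 2*sqrt(3))*3**(2*sqrt(3))) - sqrt(2)*sqrt(pi)*erfc(sqrt(3)) + 2*sqrt(6)/135 + sqrt(2)*sqrt(pi)*erfc(sqrt(6)/2) + 81/10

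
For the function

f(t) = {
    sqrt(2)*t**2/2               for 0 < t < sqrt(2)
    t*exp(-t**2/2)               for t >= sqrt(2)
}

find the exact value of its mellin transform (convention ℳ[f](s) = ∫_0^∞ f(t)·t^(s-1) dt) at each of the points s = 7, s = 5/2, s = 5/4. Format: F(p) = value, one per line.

F(7) = 16/9 + 128*exp(-1)
F(5/2) = 2**(3/4)*(4/9 + uppergamma(7/4, 1))
F(5/4) = 2**(1/8)*(uppergamma(9/8, 1) + 8/13)

invert the shared t-power to get sqrt(2)*t/2 on [0, sqrt(2)); exp(-t**2/2) on [sqrt(2), ∞)
strip the power substitution: sqrt(2)*sqrt(t)/2 on [0, 2); exp(-t/2) on [2, ∞)
peel off the common scale on t: sqrt(t) on [0, 1); exp(-t) on [1, ∞)
f breaks at sqrt(2) into 2 integrals to sum
on [0, sqrt(2)) integrate f = sqrt(2)*t**2/2 against the kernel
on [sqrt(2), ∞) integrate f = t*exp(-t**2/2) against the kernel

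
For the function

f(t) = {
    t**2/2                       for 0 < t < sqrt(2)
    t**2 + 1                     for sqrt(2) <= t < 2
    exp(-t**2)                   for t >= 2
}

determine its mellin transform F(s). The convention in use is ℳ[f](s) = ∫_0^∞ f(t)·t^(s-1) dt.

remove the power substitution first: t/2 on [0, 2); t + 1 on [2, 4); exp(-t) on [4, ∞)
peel off the common scale on t: t on [0, 1); 2*t + 1 on [1, 2); exp(-2*t) on [2, ∞)
linearity at sqrt(2), 2 turns ℳ[f](s) into 3 summed integrals
∫ over [0, sqrt(2)) of t**2/2·t^(s-1) joins the sum
over [sqrt(2), 2), the kernel integral of (t**2 + 1) enters the sum
∫ exp(-t**2)·t^(s-1) over [2, ∞)

(-4*2**(s/2)*s - 4*2**(s/2) + 10*2**s*s + 4*2**s + s**2*uppergamma(s/2, 4) + 2*s*uppergamma(s/2, 4))/(2*s*(s + 2))
  Re(s) > -2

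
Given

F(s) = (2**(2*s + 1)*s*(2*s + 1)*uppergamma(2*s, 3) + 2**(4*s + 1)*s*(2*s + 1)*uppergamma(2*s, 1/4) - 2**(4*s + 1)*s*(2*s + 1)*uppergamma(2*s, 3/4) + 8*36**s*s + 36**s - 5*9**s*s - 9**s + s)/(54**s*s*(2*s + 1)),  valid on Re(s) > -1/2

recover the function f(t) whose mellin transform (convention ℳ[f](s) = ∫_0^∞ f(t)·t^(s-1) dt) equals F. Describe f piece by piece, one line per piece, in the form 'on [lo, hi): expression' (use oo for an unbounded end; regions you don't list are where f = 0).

invert the common scale on t to get 3*sqrt(t) on [0, 1/36); exp(-3*sqrt(t)/2) on [1/36, 1/4); 3*sqrt(t) + 1 on [1/4, 1); …
back out the power substitution: 3*t on [0, 1/6); exp(-3*t/2) on [1/6, 1/2); 3*t + 1 on [1/2, 1); …
remove the common scale on t first: t on [0, 1/2); exp(-t/2) on [1/2, 3/2); t + 1 on [3/2, 3); …
split f at 1/54, 1/6, 2/3: ℳ[f](s) collects 4 kernel integrals
between 0 and 1/54 the integrand is 3*sqrt(6)*sqrt(t)/2·t^(s-1)
piece [1/54, 1/6): integrate exp(-3*sqrt(6)*sqrt(t)/4) against the kernel
∫ (3*sqrt(6)*sqrt(t)/2 + 1)·t^(s-1) over [1/6, 2/3)
the [2/3, ∞) slice contributes ∫ exp(-3*sqrt(6)*sqrt(t)/2)·t^(s-1) dt

on [0, 1/54): 3*sqrt(6)*sqrt(t)/2
on [1/54, 1/6): exp(-3*sqrt(6)*sqrt(t)/4)
on [1/6, 2/3): 3*sqrt(6)*sqrt(t)/2 + 1
on [2/3, oo): exp(-3*sqrt(6)*sqrt(t)/2)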